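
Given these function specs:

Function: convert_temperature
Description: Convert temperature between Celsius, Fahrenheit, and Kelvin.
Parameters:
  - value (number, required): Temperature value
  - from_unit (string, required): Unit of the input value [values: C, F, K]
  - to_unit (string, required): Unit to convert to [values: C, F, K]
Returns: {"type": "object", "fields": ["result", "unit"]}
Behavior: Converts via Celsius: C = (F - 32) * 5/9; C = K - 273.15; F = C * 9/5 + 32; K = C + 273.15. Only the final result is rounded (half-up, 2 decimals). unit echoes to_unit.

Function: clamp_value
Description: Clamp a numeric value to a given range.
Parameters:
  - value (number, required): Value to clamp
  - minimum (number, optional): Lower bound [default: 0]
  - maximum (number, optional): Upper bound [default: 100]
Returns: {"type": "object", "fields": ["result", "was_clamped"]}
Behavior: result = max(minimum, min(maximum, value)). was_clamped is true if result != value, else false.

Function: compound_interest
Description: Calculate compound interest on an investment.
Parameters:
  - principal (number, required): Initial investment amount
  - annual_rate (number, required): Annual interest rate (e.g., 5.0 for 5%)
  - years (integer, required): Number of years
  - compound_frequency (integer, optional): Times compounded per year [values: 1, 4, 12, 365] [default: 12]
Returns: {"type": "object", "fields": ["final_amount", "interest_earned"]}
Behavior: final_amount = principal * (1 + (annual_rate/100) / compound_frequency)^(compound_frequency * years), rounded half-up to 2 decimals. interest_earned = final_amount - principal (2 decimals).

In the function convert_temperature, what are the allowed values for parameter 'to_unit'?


The convert_temperature spec declares:
  - to_unit (string, required): Unit to convert to [values: C, F, K]
Allowed values:
C, F, K


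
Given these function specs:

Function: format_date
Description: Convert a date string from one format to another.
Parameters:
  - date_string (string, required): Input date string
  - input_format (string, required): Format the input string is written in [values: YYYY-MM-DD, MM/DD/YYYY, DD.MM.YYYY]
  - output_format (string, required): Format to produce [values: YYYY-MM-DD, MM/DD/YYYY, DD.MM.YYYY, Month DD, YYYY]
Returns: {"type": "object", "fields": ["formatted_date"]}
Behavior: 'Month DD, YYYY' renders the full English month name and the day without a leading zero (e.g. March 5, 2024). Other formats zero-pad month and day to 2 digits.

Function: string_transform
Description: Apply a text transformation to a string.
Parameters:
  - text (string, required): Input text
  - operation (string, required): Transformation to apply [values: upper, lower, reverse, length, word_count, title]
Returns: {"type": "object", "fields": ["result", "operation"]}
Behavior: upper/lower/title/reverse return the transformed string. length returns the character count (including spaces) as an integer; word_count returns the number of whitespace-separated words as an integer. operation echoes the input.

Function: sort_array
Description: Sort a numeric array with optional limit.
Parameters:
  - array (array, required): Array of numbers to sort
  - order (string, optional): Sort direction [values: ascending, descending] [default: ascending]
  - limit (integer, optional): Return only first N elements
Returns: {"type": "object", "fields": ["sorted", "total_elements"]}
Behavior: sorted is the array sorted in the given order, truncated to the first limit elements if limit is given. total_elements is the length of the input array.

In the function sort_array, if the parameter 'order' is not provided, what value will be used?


The sort_array spec declares:
  - order (string, optional): Sort direction [values: ascending, descending] [default: ascending]
Default:
ascending


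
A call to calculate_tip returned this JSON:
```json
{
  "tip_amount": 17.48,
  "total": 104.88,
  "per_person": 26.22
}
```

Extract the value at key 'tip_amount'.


17.48


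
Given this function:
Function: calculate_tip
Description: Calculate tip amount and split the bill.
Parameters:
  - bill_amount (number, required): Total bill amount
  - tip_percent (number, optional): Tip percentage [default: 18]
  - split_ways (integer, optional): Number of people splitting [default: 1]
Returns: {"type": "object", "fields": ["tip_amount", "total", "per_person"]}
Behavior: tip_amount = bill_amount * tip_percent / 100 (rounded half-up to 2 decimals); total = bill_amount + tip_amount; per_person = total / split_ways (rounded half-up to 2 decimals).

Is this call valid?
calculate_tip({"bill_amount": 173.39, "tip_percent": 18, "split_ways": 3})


Checking all required parameters present and types match... All valid.
Valid


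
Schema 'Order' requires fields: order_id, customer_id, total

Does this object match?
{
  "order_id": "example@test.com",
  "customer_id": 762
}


Checking required fields...
Missing: total
Invalid - missing required field 'total'


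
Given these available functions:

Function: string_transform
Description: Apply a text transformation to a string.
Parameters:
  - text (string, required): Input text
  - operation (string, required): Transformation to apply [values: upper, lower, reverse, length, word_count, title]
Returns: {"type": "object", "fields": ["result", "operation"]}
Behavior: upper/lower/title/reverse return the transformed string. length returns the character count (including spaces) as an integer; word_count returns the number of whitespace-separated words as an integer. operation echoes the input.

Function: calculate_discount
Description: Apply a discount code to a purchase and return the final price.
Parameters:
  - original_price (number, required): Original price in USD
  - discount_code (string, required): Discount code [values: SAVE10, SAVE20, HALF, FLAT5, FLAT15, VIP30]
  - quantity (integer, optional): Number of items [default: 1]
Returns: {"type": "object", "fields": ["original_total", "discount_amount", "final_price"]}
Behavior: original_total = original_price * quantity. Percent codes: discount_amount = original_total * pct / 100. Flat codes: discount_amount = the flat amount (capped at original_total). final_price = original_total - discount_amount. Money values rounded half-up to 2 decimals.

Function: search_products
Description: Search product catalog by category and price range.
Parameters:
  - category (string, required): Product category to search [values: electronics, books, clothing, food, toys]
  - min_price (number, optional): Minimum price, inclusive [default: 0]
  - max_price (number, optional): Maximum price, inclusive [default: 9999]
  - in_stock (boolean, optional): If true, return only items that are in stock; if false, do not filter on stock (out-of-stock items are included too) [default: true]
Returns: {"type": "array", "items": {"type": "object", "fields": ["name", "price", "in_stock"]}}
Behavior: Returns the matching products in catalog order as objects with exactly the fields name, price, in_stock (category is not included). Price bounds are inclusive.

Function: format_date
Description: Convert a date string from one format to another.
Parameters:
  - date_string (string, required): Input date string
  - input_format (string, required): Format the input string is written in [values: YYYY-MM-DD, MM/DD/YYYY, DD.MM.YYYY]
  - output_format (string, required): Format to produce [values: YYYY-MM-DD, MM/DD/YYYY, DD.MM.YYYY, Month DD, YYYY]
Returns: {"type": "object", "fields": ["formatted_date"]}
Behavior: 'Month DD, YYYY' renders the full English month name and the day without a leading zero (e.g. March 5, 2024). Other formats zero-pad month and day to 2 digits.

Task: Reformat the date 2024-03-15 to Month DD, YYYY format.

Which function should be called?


The task needs a function whose description is: Convert a date string from one format to another.
format_date


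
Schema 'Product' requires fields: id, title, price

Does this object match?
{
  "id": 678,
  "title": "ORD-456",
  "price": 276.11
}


Checking required fields... All present.
Valid - all required fields present


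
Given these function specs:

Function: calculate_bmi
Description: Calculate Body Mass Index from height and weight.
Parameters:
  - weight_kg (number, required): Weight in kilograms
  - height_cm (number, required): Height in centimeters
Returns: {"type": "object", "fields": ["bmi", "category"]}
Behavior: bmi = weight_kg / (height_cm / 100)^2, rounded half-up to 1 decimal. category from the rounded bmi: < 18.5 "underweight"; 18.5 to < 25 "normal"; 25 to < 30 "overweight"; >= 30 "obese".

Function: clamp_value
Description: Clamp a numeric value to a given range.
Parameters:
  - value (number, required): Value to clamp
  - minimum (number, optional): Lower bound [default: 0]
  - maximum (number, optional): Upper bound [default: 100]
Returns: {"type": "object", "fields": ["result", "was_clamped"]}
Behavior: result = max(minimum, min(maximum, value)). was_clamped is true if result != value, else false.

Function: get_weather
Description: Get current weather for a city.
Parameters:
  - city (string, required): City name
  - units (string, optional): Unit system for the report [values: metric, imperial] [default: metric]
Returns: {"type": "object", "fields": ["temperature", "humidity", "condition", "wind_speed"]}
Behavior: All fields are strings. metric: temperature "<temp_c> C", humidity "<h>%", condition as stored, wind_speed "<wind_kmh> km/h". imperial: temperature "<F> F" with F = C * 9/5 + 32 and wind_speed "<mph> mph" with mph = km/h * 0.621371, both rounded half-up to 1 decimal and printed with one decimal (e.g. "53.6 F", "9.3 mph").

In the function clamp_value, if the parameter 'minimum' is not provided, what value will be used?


The clamp_value spec declares:
  - minimum (number, optional): Lower bound [default: 0]
Default:
0


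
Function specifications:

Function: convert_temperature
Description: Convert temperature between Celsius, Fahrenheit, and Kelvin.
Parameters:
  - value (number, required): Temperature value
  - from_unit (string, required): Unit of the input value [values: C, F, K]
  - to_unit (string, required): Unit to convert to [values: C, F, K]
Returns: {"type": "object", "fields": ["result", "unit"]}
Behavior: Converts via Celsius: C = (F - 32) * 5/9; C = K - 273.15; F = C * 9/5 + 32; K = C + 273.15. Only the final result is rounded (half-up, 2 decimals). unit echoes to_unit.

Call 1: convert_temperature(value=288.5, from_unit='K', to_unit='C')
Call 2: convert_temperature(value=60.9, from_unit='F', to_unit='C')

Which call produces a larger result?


Call 1:
  To C: 288.5 - 273.15 = 15.35
  Target is C: 15.35
  Round to 2 decimals: 15.35
  -> 15.35 C
Call 2:
  To C: (60.9 - 32) * 5/9 = 16.055556
  Target is C: 16.055556
  Round to 2 decimals: 16.06
  -> 16.06 C
Call 2 (16.06 C)


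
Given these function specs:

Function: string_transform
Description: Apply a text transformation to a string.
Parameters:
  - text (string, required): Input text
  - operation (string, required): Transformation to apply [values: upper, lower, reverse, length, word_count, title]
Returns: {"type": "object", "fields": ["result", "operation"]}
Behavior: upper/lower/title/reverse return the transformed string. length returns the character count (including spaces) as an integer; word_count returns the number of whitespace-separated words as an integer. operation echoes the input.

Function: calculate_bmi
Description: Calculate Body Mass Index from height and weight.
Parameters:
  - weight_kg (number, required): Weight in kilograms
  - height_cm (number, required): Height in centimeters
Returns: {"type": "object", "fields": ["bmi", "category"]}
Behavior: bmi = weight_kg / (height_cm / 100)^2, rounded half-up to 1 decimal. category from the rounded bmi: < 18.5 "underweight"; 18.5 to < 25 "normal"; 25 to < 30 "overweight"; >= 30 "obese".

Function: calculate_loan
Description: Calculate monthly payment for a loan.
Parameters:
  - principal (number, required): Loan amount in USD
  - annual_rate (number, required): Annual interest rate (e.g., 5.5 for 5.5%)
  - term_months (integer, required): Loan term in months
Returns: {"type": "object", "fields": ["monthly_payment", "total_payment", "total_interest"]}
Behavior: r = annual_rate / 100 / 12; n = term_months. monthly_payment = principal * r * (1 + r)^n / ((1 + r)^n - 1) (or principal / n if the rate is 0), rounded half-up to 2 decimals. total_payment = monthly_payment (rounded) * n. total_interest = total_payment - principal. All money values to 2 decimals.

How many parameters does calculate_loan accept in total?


Parameters of calculate_loan: principal (required), annual_rate (required), term_months (required)
Total:
3


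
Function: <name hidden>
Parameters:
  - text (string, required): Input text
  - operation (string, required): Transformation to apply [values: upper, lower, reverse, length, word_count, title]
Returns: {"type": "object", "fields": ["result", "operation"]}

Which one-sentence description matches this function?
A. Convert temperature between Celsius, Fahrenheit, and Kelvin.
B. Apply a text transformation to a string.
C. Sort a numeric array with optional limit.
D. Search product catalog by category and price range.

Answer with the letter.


Parameters text, operation and return ["result", "operation"] fit: Apply a text transformation to a string.
B


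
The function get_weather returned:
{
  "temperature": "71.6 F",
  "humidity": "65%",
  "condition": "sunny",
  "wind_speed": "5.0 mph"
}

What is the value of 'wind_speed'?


5.0 mph


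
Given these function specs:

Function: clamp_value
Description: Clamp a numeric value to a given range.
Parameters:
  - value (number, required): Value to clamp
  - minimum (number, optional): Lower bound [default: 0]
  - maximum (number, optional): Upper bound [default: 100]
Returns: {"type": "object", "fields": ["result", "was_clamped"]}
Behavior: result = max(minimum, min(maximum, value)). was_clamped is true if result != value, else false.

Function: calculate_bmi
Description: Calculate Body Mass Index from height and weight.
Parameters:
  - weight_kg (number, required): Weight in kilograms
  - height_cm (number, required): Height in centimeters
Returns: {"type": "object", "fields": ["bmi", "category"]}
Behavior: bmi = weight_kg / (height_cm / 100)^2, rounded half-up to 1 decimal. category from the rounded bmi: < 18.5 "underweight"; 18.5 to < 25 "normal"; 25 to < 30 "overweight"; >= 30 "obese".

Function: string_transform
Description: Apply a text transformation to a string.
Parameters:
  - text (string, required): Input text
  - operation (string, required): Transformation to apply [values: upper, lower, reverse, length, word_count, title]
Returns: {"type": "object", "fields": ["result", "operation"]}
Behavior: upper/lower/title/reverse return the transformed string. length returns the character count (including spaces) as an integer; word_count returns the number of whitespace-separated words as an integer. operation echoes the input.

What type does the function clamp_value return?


The clamp_value spec declares Returns: {"type": "object", "fields": ["result", "was_clamped"]}
Type:
object


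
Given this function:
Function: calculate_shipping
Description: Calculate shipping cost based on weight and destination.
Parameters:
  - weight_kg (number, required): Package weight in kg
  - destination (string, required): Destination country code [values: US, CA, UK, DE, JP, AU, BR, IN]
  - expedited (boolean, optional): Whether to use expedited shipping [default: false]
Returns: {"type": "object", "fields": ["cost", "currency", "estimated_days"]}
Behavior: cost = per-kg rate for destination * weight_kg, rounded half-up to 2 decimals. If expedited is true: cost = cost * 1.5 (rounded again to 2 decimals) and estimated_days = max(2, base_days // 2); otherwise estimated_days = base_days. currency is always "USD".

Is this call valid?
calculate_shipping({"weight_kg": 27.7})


Checking required parameters...
Missing required parameter: destination
Invalid - missing required parameter 'destination'


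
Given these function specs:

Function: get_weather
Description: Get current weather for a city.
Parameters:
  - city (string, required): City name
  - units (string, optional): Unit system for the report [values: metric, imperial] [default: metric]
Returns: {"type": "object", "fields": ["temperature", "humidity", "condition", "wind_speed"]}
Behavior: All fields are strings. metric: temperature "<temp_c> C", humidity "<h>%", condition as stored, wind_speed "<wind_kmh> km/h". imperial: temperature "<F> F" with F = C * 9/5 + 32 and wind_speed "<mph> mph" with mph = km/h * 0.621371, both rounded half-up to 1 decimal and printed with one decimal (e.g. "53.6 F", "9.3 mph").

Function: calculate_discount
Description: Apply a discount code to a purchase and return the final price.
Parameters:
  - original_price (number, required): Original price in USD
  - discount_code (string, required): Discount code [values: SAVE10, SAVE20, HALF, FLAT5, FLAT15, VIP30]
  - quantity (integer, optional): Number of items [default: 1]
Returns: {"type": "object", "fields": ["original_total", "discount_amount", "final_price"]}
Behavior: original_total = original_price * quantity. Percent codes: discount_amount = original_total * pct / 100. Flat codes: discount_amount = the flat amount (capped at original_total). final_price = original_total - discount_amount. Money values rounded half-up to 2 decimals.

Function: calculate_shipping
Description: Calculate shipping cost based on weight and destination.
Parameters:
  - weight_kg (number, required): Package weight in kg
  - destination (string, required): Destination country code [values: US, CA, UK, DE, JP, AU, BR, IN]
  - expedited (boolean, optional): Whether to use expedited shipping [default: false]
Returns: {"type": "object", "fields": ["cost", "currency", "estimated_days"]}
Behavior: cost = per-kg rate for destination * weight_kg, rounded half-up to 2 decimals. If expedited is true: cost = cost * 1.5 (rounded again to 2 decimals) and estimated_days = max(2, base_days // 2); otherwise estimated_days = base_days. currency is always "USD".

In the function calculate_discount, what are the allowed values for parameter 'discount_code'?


The calculate_discount spec declares:
  - discount_code (string, required): Discount code [values: SAVE10, SAVE20, HALF, FLAT5, FLAT15, VIP30]
Allowed values:
SAVE10, SAVE20, HALF, FLAT5, FLAT15, VIP30


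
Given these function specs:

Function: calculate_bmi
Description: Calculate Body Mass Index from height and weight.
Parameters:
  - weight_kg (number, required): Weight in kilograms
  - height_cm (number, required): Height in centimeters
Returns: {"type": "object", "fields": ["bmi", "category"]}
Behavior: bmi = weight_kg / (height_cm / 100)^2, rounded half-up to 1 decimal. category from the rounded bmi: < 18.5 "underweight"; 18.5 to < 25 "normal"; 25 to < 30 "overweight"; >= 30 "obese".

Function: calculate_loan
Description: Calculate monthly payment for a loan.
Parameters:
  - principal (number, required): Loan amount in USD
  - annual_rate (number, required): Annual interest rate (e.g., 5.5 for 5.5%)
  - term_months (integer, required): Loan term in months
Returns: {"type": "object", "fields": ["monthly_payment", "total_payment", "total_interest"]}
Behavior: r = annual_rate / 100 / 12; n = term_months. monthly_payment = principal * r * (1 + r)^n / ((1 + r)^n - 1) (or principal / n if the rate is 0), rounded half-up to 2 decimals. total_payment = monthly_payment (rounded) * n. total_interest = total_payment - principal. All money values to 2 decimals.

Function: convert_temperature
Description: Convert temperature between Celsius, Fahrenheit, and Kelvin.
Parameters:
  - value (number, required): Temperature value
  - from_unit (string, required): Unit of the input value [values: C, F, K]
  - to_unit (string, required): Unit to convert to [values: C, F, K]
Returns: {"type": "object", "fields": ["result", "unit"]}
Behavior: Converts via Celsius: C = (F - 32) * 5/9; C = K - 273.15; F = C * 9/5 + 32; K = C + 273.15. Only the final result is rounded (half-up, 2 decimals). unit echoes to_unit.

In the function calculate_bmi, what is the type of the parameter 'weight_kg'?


The calculate_bmi spec declares:
  - weight_kg (number, required): Weight in kilograms
Type:
number


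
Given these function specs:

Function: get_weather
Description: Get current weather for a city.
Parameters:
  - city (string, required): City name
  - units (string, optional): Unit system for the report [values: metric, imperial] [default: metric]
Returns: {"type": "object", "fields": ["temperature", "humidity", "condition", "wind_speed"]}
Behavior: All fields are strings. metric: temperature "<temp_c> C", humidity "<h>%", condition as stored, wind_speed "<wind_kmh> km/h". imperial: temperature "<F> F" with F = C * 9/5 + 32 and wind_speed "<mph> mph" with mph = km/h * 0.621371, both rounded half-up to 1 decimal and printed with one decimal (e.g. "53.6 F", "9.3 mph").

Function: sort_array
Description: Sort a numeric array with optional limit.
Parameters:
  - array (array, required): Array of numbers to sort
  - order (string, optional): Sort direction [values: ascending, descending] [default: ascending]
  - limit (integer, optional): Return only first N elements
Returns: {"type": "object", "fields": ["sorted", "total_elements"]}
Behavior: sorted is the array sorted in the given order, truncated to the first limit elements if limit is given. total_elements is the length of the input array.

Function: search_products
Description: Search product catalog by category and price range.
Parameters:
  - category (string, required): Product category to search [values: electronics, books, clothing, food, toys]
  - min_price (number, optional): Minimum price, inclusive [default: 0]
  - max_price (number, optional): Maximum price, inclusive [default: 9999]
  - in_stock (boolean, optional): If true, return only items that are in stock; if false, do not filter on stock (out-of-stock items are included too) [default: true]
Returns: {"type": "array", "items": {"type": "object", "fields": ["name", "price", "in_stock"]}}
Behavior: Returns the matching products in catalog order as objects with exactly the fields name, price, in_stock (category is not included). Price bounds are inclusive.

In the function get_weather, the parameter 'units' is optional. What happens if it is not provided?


The get_weather spec declares:
  - units (string, optional): Unit system for the report [values: metric, imperial] [default: metric]
It defaults to metric


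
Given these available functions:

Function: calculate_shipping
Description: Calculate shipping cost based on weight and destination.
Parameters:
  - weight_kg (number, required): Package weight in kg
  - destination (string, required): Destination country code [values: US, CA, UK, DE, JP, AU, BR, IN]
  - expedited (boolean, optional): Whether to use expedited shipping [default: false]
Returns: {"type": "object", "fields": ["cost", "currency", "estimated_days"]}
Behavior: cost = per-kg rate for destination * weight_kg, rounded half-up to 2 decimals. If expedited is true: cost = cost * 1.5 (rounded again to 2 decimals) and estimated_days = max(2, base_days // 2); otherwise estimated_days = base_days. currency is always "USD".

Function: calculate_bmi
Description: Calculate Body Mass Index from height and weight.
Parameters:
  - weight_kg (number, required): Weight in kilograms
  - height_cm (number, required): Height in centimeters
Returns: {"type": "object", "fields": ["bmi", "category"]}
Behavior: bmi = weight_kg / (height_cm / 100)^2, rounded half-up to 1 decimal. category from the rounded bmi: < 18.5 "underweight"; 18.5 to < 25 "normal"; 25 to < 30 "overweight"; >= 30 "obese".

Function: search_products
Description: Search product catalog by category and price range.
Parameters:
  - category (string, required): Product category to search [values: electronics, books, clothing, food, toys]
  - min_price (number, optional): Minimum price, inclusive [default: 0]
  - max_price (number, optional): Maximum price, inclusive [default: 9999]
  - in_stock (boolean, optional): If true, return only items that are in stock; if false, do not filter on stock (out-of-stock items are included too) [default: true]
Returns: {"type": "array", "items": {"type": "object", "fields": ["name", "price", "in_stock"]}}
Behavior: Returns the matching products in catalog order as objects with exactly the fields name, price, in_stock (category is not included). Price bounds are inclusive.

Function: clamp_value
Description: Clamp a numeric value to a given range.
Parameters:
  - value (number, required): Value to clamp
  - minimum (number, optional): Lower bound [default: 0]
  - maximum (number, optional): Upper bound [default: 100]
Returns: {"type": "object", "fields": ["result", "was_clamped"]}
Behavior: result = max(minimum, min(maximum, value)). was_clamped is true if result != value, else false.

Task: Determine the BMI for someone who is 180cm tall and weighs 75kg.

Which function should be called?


The task needs a function whose description is: Calculate Body Mass Index from height and weight.
calculate_bmi


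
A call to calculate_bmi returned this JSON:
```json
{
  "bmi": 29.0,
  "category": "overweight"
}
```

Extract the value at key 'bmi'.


29.0


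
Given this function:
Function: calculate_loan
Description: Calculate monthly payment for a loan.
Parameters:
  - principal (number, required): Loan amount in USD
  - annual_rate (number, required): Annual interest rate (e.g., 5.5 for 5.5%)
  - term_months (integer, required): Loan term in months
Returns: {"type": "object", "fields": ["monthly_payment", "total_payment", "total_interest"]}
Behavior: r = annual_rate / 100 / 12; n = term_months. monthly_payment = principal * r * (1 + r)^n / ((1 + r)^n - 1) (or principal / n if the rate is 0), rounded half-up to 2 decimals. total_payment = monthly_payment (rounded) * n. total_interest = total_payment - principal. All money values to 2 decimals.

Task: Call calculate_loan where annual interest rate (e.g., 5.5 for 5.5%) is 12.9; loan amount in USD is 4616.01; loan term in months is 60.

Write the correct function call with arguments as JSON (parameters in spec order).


Mapping each described value to its parameter name:
  'Annual interest rate (e.g., 5.5 for 5.5%)' -> annual_rate = 12.9
  'Loan amount in USD' -> principal = 4616.01
  'Loan term in months' -> term_months = 60
calculate_loan({"principal": 4616.01, "annual_rate": 12.9, "term_months": 60})


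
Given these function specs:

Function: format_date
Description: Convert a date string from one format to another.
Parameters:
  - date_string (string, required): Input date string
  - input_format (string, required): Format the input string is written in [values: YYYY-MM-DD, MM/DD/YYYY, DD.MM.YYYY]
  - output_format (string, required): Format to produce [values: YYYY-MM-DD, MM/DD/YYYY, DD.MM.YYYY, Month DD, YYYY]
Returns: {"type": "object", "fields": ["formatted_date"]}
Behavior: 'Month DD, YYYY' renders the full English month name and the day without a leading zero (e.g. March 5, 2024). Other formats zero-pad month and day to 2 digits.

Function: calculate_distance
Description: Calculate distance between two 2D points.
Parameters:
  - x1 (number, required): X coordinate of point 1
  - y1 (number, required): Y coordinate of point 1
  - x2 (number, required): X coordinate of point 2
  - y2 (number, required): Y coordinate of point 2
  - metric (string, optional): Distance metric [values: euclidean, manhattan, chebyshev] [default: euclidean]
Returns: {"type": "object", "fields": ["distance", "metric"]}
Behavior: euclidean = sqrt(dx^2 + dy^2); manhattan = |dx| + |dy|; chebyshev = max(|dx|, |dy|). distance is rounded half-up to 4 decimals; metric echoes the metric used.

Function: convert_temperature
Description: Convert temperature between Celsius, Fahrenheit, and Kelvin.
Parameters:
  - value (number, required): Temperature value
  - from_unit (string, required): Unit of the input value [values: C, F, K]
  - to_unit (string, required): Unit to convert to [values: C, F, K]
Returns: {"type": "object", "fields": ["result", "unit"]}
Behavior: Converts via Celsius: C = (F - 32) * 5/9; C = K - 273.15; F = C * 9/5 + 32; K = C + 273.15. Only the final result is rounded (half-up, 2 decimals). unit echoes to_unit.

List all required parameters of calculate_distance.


Parameters of calculate_distance and their required/optional flag:
  x1: required
  y1: required
  x2: required
  y2: required
  metric: optional
x1, x2, y1, y2


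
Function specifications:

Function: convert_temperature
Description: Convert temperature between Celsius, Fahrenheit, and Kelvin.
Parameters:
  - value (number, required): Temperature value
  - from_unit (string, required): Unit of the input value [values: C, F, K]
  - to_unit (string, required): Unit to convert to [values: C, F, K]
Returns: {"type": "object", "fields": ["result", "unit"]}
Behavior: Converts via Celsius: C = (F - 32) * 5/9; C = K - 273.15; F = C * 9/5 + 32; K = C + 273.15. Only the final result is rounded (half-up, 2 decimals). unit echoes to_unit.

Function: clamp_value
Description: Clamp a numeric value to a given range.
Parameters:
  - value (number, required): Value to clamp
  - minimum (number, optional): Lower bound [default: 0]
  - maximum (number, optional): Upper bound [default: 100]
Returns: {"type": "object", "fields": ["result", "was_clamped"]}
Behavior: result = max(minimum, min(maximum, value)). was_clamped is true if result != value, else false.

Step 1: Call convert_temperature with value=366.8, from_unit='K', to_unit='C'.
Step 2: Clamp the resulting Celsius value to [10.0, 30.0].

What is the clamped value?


Step 1: convert_temperature(value=366.8, from_unit=K, to_unit=C)
  To C: 366.8 - 273.15 = 93.65
  Target is C: 93.65
  Round to 2 decimals: 93.65
  -> result = 93.65 C
Step 2: clamp_value(value=93.65, minimum=10.0, maximum=30.0)
  result = max(10.0, min(30.0, 93.65)) = max(10.0, 30.0) = 30.0
  was_clamped = (30.0 != 93.65) = true
  -> result = 30.0
30.0


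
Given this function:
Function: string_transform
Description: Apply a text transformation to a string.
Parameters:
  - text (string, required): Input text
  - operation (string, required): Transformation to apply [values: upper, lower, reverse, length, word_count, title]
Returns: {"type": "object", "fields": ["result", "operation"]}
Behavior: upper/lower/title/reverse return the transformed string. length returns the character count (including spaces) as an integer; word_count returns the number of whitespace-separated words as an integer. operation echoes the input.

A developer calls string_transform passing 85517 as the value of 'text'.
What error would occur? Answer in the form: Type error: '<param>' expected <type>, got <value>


Spec: 'text' is declared as string; 85517 is an integer.
Type error: 'text' expected string, got 85517


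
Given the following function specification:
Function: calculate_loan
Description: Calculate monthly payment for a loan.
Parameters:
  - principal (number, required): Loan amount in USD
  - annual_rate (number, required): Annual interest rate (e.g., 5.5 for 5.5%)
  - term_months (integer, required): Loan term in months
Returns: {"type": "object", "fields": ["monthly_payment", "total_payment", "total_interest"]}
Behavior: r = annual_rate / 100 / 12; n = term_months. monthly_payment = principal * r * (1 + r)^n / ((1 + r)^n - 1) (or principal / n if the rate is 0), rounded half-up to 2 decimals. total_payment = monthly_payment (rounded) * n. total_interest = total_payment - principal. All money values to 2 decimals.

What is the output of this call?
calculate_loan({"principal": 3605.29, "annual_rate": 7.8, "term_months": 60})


r = 7.8 / 100 / 12 = 0.0065 (keep full precision)
(1 + r)^60 = 1.47511797
monthly_payment = 3605.29 * 0.0065 * 1.47511797 / (1.47511797 - 1) = 72.757683 -> 72.76
total_payment = 72.76 * 60 = 4365.60
total_interest = 4365.60 - 3605.29 = 760.31
Output:
{"monthly_payment": 72.76, "total_payment": 4365.6, "total_interest": 760.31}


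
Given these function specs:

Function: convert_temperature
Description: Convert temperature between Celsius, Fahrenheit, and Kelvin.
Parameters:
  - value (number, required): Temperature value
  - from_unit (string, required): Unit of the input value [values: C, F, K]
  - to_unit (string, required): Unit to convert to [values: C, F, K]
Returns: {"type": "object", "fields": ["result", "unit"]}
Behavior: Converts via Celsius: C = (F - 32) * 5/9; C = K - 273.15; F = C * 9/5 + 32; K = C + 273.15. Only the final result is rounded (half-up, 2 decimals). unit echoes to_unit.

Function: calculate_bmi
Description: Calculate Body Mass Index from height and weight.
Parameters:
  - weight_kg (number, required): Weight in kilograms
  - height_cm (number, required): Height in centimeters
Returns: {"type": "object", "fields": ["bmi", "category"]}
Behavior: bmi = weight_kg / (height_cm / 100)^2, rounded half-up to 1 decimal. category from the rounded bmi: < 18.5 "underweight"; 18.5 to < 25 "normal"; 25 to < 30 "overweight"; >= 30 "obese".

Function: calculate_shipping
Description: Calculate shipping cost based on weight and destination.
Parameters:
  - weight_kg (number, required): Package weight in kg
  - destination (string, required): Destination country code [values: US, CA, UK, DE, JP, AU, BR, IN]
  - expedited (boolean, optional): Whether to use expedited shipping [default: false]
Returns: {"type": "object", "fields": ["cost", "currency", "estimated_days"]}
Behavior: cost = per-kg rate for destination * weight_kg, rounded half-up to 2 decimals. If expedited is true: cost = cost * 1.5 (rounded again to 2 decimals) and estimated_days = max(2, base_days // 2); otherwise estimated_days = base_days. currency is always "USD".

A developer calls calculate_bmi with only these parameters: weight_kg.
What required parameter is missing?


Required parameters: weight_kg, height_cm
Provided: weight_kg
Missing: height_cm
height_cm


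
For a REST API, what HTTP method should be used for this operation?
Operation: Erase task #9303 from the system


GET = read, POST = create, PUT = update/replace, DELETE = remove
This operation is a removal.
DELETE


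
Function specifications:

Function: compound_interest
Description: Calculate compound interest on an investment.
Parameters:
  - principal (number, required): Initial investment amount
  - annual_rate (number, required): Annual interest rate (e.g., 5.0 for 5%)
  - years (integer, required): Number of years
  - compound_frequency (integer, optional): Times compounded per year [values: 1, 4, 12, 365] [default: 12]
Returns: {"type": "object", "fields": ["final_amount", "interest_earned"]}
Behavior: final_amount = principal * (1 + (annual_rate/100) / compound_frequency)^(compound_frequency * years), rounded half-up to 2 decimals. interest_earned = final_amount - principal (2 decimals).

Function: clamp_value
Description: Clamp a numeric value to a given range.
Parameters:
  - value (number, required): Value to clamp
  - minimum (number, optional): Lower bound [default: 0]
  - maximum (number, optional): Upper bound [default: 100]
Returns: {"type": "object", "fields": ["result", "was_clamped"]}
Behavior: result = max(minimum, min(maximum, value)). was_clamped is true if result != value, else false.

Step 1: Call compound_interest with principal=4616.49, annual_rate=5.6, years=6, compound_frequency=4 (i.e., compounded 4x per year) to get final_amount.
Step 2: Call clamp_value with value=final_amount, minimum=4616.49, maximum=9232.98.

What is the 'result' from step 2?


Step 1: compound_interest
  rate per period = 5.6/100/4 = 0.014 (keep full precision); periods = 4 * 6 = 24
  (1 + 0.014)^24 = 1.39608198
  final_amount = 4616.49 * 1.39608198 = 6444.998477 -> 6445.00
  interest_earned = 6445.00 - 4616.49 = 1828.51
  -> final_amount = 6445.0
Step 2: clamp_value(value=6445.0, minimum=4616.49, maximum=9232.98)
  result = max(4616.49, min(9232.98, 6445.0)) = max(4616.49, 6445.0) = 6445.0
  was_clamped = (6445.0 != 6445.0) = false
  -> result = 6445.0
6445.0


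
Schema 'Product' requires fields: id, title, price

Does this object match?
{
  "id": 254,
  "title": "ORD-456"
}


Checking required fields...
Missing: price
Invalid - missing required field 'price'


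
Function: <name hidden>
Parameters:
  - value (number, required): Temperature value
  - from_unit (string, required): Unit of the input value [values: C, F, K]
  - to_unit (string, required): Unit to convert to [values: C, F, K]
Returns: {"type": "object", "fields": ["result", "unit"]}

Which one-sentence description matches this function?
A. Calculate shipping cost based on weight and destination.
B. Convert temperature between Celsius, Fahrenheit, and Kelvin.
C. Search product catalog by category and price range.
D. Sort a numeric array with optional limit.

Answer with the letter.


Parameters value, from_unit, to_unit and return ["result", "unit"] fit: Convert temperature between Celsius, Fahrenheit, and Kelvin.
B


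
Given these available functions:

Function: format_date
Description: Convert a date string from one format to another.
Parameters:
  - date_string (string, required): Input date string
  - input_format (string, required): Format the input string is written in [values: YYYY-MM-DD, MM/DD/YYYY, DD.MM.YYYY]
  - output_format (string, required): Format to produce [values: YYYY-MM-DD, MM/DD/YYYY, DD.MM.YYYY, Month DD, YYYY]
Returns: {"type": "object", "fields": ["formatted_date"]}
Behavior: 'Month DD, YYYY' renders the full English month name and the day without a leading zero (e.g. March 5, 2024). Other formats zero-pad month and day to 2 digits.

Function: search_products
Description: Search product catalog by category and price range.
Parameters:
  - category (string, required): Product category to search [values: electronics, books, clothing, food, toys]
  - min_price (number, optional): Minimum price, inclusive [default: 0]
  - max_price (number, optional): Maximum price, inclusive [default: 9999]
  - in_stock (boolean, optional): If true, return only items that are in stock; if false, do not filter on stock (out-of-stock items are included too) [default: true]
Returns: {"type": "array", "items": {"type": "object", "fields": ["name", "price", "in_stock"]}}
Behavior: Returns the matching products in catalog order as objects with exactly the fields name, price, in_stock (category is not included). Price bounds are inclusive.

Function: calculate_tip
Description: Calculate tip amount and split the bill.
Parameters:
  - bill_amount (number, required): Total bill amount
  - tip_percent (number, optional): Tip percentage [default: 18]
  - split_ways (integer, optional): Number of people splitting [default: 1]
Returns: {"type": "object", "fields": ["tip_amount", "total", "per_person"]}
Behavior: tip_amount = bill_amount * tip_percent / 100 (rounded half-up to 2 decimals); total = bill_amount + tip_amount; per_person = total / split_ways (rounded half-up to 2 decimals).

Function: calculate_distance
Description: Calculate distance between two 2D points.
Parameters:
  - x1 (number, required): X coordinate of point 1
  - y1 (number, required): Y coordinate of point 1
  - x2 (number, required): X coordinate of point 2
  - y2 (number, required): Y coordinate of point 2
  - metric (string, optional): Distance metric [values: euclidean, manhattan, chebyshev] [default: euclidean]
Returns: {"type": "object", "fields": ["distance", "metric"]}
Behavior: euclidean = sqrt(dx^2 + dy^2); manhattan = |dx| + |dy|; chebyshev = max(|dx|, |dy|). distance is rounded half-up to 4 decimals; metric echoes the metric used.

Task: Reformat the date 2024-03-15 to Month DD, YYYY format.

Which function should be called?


The task needs a function whose description is: Convert a date string from one format to another.
format_date


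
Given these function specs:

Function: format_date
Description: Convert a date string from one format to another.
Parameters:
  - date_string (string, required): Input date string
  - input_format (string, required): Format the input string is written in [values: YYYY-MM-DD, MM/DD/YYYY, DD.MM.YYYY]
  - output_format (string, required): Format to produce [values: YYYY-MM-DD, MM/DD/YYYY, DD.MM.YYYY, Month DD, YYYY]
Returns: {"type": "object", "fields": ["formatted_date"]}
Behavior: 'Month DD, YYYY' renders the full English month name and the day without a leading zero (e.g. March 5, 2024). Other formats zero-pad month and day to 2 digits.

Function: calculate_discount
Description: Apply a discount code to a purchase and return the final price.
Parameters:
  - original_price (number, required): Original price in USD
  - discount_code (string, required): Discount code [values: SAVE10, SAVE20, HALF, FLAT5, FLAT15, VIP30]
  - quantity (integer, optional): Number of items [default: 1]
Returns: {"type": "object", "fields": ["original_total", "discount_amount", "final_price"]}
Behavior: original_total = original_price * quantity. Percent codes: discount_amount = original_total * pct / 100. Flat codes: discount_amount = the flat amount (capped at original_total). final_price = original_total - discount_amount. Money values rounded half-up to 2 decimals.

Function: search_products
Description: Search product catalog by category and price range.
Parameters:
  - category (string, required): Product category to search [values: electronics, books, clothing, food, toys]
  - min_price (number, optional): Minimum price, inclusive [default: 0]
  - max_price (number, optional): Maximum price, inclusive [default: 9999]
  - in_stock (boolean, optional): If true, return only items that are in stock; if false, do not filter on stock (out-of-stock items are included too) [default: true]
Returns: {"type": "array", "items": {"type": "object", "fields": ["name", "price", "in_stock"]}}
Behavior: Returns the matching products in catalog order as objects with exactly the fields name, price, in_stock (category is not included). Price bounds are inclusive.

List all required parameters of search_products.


Parameters of search_products and their required/optional flag:
  category: required
  min_price: optional
  max_price: optional
  in_stock: optional
category
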